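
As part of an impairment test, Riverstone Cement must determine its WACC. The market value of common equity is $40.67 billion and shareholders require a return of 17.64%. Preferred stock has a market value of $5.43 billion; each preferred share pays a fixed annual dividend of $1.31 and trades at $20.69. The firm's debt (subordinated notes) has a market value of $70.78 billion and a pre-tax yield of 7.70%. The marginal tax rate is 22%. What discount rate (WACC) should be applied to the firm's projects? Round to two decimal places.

10.07%

Cost of preferred: Rp = 1.31 / 20.69 = 6.3316%.
Total capital V = 40.67 + 5.43 + 70.78 = 116.88.
Equity: weight = 40.67/116.88 = 0.3480; cost = 17.64%.
Preferred: weight = 5.43/116.88 = 0.0465; cost = 6.3316%.
Subordinated notes: weight = 70.78/116.88 = 0.6056; after-tax cost = 7.7% × (1 − 22%) = 6.0060%.
WACC = 0.3480 × 17.6400% + 0.0465 × 6.3316% + 0.6056 × 6.0060% = 10.0693%.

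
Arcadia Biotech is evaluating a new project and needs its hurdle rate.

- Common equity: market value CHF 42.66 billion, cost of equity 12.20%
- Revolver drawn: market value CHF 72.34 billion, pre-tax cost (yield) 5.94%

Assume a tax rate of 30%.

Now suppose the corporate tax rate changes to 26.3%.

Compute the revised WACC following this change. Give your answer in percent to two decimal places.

7.28%

After the change:
Total capital V = 42.66 + 72.34 = 115.
Equity: weight = 42.66/115 = 0.3710; cost = 12.2%.
Revolver drawn: weight = 72.34/115 = 0.6290; after-tax cost = 5.94% × (1 − 26.3%) = 4.3778%.
WACC = 0.3710 × 12.2000% + 0.6290 × 4.3778% = 7.2795%.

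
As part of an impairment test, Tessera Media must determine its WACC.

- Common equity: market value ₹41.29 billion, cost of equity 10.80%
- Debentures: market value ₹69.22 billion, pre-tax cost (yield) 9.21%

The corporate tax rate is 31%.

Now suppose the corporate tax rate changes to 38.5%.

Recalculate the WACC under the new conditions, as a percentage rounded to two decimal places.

7.58%

After the change:
Total capital V = 41.29 + 69.22 = 110.51.
Equity: weight = 41.29/110.51 = 0.3736; cost = 10.8%.
Debentures: weight = 69.22/110.51 = 0.6264; after-tax cost = 9.21% × (1 − 38.5%) = 5.6642%.
WACC = 0.3736 × 10.8000% + 0.6264 × 5.6642% = 7.5831%.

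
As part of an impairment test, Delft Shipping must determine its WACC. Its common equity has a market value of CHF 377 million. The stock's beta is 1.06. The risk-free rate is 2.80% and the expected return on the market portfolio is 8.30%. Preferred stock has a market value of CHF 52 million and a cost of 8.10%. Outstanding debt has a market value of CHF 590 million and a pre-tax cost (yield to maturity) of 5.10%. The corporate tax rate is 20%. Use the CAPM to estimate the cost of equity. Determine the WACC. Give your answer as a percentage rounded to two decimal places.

Market risk premium = 8.3% − 2.8% = 5.5%.
Cost of equity via CAPM: Re = 2.8% + 1.06 × 5.5% = 8.6300%.
Total capital V = 377 + 52 + 590 = 1019.
Equity: weight = 377/1019 = 0.3700; cost = 8.63%.
Preferred: weight = 52/1019 = 0.0510; cost = 8.1%.
Debt: weight = 590/1019 = 0.5790; after-tax cost = 5.1% × (1 − 20%) = 4.0800%.
WACC = 0.3700 × 8.6300% + 0.0510 × 8.1000% + 0.5790 × 4.0800% = 5.9685%.

5.97%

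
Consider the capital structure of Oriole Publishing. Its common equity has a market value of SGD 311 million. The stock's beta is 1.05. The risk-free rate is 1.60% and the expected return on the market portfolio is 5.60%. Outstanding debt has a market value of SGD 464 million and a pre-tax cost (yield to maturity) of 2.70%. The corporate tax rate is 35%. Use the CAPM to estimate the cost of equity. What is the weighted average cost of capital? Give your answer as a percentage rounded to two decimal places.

3.38%

Market risk premium = 5.6% − 1.6% = 4.0%.
Cost of equity via CAPM: Re = 1.6% + 1.05 × 4.0% = 5.8000%.
Total capital V = 311 + 464 = 775.
Equity: weight = 311/775 = 0.4013; cost = 5.8%.
Debt: weight = 464/775 = 0.5987; after-tax cost = 2.7% × (1 − 35%) = 1.7550%.
WACC = 0.4013 × 5.8000% + 0.5987 × 1.7550% = 3.3782%.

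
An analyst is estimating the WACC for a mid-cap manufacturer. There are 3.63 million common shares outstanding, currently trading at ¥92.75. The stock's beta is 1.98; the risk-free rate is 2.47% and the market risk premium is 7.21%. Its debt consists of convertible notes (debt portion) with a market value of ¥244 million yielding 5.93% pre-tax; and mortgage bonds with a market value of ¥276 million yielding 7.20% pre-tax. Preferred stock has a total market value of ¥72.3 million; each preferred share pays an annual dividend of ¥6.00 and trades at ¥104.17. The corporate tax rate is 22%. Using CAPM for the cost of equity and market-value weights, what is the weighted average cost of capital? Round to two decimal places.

9.40%

Cost of equity via CAPM: Re = 2.47% + 1.98 × 7.21% = 16.7458%.
Cost of preferred: Rp = 6.0 / 104.17 = 5.7598%.
Market value of equity E = 92.75 × 3.63m = 336.6825m.
Total capital V = 336.6825 + 72.3 + 244 + 276 = 928.9825.
Equity: weight = 336.6825/928.9825 = 0.3624; cost = 16.7458%.
Preferred: weight = 72.3/928.9825 = 0.0778; cost = 5.7598%.
Convertible notes (debt portion): weight = 244/928.9825 = 0.2627; after-tax cost = 5.93% × (1 − 22%) = 4.6254%.
Mortgage bonds: weight = 276/928.9825 = 0.2971; after-tax cost = 7.2% × (1 − 22%) = 5.6160%.
WACC = 0.3624 × 16.7458% + 0.0778 × 5.7598% + 0.2627 × 4.6254% + 0.2971 × 5.6160% = 9.4007%.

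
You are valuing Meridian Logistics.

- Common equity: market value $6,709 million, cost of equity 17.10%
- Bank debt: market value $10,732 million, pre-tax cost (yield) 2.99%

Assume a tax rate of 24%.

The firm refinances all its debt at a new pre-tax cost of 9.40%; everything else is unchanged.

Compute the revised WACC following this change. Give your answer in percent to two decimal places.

10.97%

After the change:
Total capital V = 6709 + 10732 = 17441.
Equity: weight = 6709/17441 = 0.3847; cost = 17.1%.
Bank debt: weight = 10732/17441 = 0.6153; after-tax cost = 9.4% × (1 − 24%) = 7.1440%.
WACC = 0.3847 × 17.1000% + 0.6153 × 7.1440% = 10.9738%.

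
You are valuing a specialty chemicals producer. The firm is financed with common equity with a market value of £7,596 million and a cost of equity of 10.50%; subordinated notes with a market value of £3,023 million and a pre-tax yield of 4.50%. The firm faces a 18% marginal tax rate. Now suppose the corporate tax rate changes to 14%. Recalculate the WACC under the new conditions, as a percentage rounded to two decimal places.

8.61%

After the change:
Total capital V = 7596 + 3023 = 10619.
Equity: weight = 7596/10619 = 0.7153; cost = 10.5%.
Subordinated notes: weight = 3023/10619 = 0.2847; after-tax cost = 4.5% × (1 − 14%) = 3.8700%.
WACC = 0.7153 × 10.5000% + 0.2847 × 3.8700% = 8.6126%.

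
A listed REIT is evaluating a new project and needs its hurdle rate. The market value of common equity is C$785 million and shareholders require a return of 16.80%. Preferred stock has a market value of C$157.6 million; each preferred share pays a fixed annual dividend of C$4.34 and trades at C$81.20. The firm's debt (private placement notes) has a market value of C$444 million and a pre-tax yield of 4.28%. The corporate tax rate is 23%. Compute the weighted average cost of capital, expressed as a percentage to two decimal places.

Cost of preferred: Rp = 4.34 / 81.2 = 5.3448%.
Total capital V = 785 + 157.6 + 444 = 1386.6.
Equity: weight = 785/1386.6 = 0.5661; cost = 16.8%.
Preferred: weight = 157.6/1386.6 = 0.1137; cost = 5.3448%.
Private placement notes: weight = 444/1386.6 = 0.3202; after-tax cost = 4.28% × (1 − 23%) = 3.2956%.
WACC = 0.5661 × 16.8000% + 0.1137 × 5.3448% + 0.3202 × 3.2956% = 11.1738%.

11.17%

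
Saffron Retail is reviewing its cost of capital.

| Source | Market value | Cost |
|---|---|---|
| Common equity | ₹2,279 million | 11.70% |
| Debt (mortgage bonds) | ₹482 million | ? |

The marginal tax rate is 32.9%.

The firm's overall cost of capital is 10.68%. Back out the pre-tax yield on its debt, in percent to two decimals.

Total capital V = 2279 + 482 = 2761.
Equity weight = 2279/2761 = 0.8254.
Mortgage bonds weight = 482/2761 = 0.1746.
Equity contribution = 0.8254 × 11.7% = 9.6575%.
Remaining for debt = 10.68% − 9.6575% = 1.0225%.
Rd × (1 − 32.9%) × 0.1746 = 1.0225%  ⇒  Rd = 8.7291%.

8.73%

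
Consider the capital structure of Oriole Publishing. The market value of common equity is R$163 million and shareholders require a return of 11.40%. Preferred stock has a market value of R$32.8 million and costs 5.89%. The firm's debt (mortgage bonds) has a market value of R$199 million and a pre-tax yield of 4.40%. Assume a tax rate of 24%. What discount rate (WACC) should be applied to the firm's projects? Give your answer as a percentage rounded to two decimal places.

Total capital V = 163 + 32.8 + 199 = 394.8.
Equity: weight = 163/394.8 = 0.4129; cost = 11.4%.
Preferred: weight = 32.8/394.8 = 0.0831; cost = 5.89%.
Mortgage bonds: weight = 199/394.8 = 0.5041; after-tax cost = 4.4% × (1 − 24%) = 3.3440%.
WACC = 0.4129 × 11.4000% + 0.0831 × 5.8900% + 0.5041 × 3.3440% = 6.8816%.

6.88%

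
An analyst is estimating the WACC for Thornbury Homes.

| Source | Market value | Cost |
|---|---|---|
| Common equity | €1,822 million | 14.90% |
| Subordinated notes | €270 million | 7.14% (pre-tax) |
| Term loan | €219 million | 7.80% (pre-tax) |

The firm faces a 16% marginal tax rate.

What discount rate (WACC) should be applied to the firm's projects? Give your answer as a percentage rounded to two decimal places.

Total capital V = 1822 + 270 + 219 = 2311.
Equity: weight = 1822/2311 = 0.7884; cost = 14.9%.
Subordinated notes: weight = 270/2311 = 0.1168; after-tax cost = 7.14% × (1 − 16%) = 5.9976%.
Term loan: weight = 219/2311 = 0.0948; after-tax cost = 7.8% × (1 − 16%) = 6.5520%.
WACC = 0.7884 × 14.9000% + 0.1168 × 5.9976% + 0.0948 × 6.5520% = 13.0688%.

13.07%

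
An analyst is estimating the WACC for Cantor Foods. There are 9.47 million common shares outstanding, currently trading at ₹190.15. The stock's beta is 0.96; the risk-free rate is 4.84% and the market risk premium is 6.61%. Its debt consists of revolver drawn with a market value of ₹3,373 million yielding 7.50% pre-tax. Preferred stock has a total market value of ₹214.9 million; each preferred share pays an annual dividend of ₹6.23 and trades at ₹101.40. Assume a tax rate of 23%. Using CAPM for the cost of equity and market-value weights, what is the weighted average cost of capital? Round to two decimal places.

7.60%

Cost of equity via CAPM: Re = 4.84% + 0.96 × 6.61% = 11.1856%.
Cost of preferred: Rp = 6.23 / 101.4 = 6.1440%.
Market value of equity E = 190.15 × 9.47m = 1800.7205m.
Total capital V = 1800.7205 + 214.9 + 3373 = 5388.6205.
Equity: weight = 1800.7205/5388.6205 = 0.3342; cost = 11.1856%.
Preferred: weight = 214.9/5388.6205 = 0.0399; cost = 6.144%.
Revolver drawn: weight = 3373/5388.6205 = 0.6259; after-tax cost = 7.5% × (1 − 23%) = 5.7750%.
WACC = 0.3342 × 11.1856% + 0.0399 × 6.1440% + 0.6259 × 5.7750% = 7.5978%.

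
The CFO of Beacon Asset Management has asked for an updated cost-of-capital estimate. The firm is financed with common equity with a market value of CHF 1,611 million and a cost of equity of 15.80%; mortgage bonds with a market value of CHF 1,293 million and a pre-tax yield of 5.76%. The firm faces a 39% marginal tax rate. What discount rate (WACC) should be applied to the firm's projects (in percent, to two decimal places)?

Total capital V = 1611 + 1293 = 2904.
Equity: weight = 1611/2904 = 0.5548; cost = 15.8%.
Mortgage bonds: weight = 1293/2904 = 0.4452; after-tax cost = 5.76% × (1 − 39%) = 3.5136%.
WACC = 0.5548 × 15.8000% + 0.4452 × 3.5136% = 10.3295%.

10.33%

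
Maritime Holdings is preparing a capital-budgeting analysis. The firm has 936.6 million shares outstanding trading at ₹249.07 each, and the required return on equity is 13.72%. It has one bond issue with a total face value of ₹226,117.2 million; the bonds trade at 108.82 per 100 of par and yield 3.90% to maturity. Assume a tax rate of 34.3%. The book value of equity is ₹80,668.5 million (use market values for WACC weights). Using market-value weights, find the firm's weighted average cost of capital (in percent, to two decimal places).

7.99%

Market value of equity E = 249.07 × 936.6m = 233278.962m. Market value of debt D = 226117.2m × 108.82/100 = 246060.73704m.
Total capital V = 233278.962 + 246060.73704 = 479339.69904.
Equity: weight = 233278.962/479339.69904 = 0.4867; cost = 13.72%.
Bonds outstanding: weight = 246060.73704/479339.69904 = 0.5133; after-tax cost = 3.9% × (1 − 34.3%) = 2.5623%.
WACC = 0.4867 × 13.7200% + 0.5133 × 2.5623% = 7.9924%.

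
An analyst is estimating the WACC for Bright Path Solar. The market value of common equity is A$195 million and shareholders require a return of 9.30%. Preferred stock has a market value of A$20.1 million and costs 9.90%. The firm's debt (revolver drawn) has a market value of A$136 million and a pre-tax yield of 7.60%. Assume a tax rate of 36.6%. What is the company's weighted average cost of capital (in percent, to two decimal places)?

7.60%

Total capital V = 195 + 20.1 + 136 = 351.1.
Equity: weight = 195/351.1 = 0.5554; cost = 9.3%.
Preferred: weight = 20.1/351.1 = 0.0572; cost = 9.9%.
Revolver drawn: weight = 136/351.1 = 0.3874; after-tax cost = 7.6% × (1 − 36.6%) = 4.8184%.
WACC = 0.5554 × 9.3000% + 0.0572 × 9.9000% + 0.3874 × 4.8184% = 7.5984%.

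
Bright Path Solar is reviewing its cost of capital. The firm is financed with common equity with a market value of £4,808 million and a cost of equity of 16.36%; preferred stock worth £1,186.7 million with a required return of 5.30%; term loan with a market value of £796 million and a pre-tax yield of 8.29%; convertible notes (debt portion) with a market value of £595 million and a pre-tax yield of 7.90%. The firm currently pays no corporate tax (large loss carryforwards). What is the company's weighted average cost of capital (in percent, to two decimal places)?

Total capital V = 4808 + 1186.7 + 796 + 595 = 7385.7.
Equity: weight = 4808/7385.7 = 0.6510; cost = 16.36%.
Preferred: weight = 1186.7/7385.7 = 0.1607; cost = 5.3%.
Term loan: weight = 796/7385.7 = 0.1078; after-tax cost = 8.29% × (1 − 0%) = 8.2900%.
Convertible notes (debt portion): weight = 595/7385.7 = 0.0806; after-tax cost = 7.9% × (1 − 0%) = 7.9000%.
WACC = 0.6510 × 16.3600% + 0.1607 × 5.3000% + 0.1078 × 8.2900% + 0.0806 × 7.9000% = 13.0316%.

13.03%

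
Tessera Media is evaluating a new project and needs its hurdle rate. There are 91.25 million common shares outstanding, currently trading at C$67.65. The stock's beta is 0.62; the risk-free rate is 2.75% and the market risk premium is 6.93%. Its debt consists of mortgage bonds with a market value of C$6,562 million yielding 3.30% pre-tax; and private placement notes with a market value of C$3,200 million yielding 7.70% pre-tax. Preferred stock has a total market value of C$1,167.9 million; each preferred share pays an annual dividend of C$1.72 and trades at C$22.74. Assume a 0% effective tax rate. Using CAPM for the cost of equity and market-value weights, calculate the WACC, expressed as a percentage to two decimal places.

Cost of equity via CAPM: Re = 2.75% + 0.62 × 6.93% = 7.0466%.
Cost of preferred: Rp = 1.72 / 22.74 = 7.5638%.
Market value of equity E = 67.65 × 91.25m = 6173.0625m.
Total capital V = 6173.0625 + 1167.9 + 6562 + 3200 = 17102.9625.
Equity: weight = 6173.0625/17102.9625 = 0.3609; cost = 7.0466%.
Preferred: weight = 1167.9/17102.9625 = 0.0683; cost = 7.5638%.
Mortgage bonds: weight = 6562/17102.9625 = 0.3837; after-tax cost = 3.3% × (1 − 0%) = 3.3000%.
Private placement notes: weight = 3200/17102.9625 = 0.1871; after-tax cost = 7.7% × (1 − 0%) = 7.7000%.
WACC = 0.3609 × 7.0466% + 0.0683 × 7.5638% + 0.3837 × 3.3000% + 0.1871 × 7.7000% = 5.7667%.

5.77%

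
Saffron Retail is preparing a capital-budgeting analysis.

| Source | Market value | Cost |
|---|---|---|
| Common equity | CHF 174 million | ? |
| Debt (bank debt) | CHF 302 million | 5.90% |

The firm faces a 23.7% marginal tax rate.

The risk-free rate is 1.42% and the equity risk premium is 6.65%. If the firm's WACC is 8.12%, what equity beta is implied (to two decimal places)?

1.95

Total capital V = 174 + 302 = 476.
Equity weight = 174/476 = 0.3655.
Bank debt weight = 302/476 = 0.6345.
Debt contribution = 0.6345 × 5.9% × (1 − 23.7%) = 2.8561%.
Required equity contribution = 8.12% − 2.8561% = 5.2639%  ⇒  Re = 14.4000%.
CAPM: 14.4000% = 1.42% + β × 6.65%  ⇒  β = 1.9519.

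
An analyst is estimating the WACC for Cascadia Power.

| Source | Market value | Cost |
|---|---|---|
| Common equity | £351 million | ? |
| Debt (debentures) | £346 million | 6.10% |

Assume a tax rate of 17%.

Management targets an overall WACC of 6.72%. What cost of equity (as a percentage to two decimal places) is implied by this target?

8.35%

Total capital V = 351 + 346 = 697.
Equity weight = 351/697 = 0.5036.
Debentures weight = 346/697 = 0.4964.
Debt contribution = 0.4964 × 6.1% × (1 − 17%) = 2.5133%.
Required equity contribution = 6.72% − 2.5133% = 4.2067%.
Re = 4.2067% / 0.5036 = 8.3534%.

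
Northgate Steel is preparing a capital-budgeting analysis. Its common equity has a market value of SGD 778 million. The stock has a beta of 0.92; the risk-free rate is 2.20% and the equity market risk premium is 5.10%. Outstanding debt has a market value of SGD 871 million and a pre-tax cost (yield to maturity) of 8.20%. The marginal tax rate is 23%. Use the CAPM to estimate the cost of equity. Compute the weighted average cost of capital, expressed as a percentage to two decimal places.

Cost of equity via CAPM: Re = 2.2% + 0.92 × 5.1% = 6.8920%.
Total capital V = 778 + 871 = 1649.
Equity: weight = 778/1649 = 0.4718; cost = 6.892%.
Debt: weight = 871/1649 = 0.5282; after-tax cost = 8.2% × (1 − 23%) = 6.3140%.
WACC = 0.4718 × 6.8920% + 0.5282 × 6.3140% = 6.5867%.

6.59%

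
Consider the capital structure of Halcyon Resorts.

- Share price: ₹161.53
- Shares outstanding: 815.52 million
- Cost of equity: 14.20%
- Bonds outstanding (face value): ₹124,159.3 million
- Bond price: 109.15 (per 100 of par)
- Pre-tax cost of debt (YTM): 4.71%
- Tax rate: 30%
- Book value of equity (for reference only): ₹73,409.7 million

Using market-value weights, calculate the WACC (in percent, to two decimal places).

Market value of equity E = 161.53 × 815.52m = 131730.9456m. Market value of debt D = 124159.3m × 109.15/100 = 135519.87595m.
Total capital V = 131730.9456 + 135519.87595 = 267250.82155.
Equity: weight = 131730.9456/267250.82155 = 0.4929; cost = 14.2%.
Bonds outstanding: weight = 135519.87595/267250.82155 = 0.5071; after-tax cost = 4.71% × (1 − 30%) = 3.2970%.
WACC = 0.4929 × 14.2000% + 0.5071 × 3.2970% = 8.6712%.

8.67%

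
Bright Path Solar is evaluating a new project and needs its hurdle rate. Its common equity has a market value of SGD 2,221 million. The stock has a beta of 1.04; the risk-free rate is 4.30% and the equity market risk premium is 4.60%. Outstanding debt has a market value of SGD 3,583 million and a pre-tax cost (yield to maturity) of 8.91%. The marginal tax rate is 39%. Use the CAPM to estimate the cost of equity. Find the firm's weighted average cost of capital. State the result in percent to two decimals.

Cost of equity via CAPM: Re = 4.3% + 1.04 × 4.6% = 9.0840%.
Total capital V = 2221 + 3583 = 5804.
Equity: weight = 2221/5804 = 0.3827; cost = 9.084%.
Debt: weight = 3583/5804 = 0.6173; after-tax cost = 8.91% × (1 − 39%) = 5.4351%.
WACC = 0.3827 × 9.0840% + 0.6173 × 5.4351% = 6.8314%.

6.83%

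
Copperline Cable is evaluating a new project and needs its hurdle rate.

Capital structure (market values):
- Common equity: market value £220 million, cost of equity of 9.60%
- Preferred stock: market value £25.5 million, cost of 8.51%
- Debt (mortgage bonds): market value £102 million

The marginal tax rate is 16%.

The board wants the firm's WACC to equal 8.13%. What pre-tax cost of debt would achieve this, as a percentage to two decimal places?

5.79%

Total capital V = 220 + 25.5 + 102 = 347.5.
Equity weight = 220/347.5 = 0.6331.
Preferred weight = 25.5/347.5 = 0.0734.
Mortgage bonds weight = 102/347.5 = 0.2935.
Equity contribution = 0.6331 × 9.6% = 6.0777%.
Preferred contribution = 0.0734 × 8.51% = 0.6245%.
Remaining for debt = 8.13% − 6.7022% = 1.4278%.
Rd × (1 − 16%) × 0.2935 = 1.4278%  ⇒  Rd = 5.7910%.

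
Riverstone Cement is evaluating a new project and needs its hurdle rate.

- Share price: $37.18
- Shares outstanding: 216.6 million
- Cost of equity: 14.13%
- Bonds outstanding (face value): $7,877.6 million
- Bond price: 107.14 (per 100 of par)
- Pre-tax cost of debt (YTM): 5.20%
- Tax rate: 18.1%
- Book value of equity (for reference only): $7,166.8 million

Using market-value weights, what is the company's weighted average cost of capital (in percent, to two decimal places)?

9.08%

Market value of equity E = 37.18 × 216.6m = 8053.188m. Market value of debt D = 7877.6m × 107.14/100 = 8440.06064m.
Total capital V = 8053.188 + 8440.06064 = 16493.24864.
Equity: weight = 8053.188/16493.24864 = 0.4883; cost = 14.13%.
Bonds outstanding: weight = 8440.06064/16493.24864 = 0.5117; after-tax cost = 5.2% × (1 − 18.1%) = 4.2588%.
WACC = 0.4883 × 14.1300% + 0.5117 × 4.2588% = 9.0786%.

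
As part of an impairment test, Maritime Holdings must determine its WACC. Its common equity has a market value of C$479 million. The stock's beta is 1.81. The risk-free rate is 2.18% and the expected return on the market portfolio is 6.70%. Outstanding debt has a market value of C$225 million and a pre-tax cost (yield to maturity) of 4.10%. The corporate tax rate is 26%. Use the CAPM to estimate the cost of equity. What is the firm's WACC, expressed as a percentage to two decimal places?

8.02%

Market risk premium = 6.7% − 2.18% = 4.52%.
Cost of equity via CAPM: Re = 2.18% + 1.81 × 4.52% = 10.3612%.
Total capital V = 479 + 225 = 704.
Equity: weight = 479/704 = 0.6804; cost = 10.3612%.
Debt: weight = 225/704 = 0.3196; after-tax cost = 4.1% × (1 − 26%) = 3.0340%.
WACC = 0.6804 × 10.3612% + 0.3196 × 3.0340% = 8.0194%.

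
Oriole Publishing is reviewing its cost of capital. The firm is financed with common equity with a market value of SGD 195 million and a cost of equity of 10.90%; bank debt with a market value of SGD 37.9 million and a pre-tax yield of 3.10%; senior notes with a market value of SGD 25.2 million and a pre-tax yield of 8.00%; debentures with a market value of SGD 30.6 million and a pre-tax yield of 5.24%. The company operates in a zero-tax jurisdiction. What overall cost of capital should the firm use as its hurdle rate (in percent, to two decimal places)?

Total capital V = 195 + 37.9 + 25.2 + 30.6 = 288.7.
Equity: weight = 195/288.7 = 0.6754; cost = 10.9%.
Bank debt: weight = 37.9/288.7 = 0.1313; after-tax cost = 3.1% × (1 − 0%) = 3.1000%.
Senior notes: weight = 25.2/288.7 = 0.0873; after-tax cost = 8% × (1 − 0%) = 8.0000%.
Debentures: weight = 30.6/288.7 = 0.1060; after-tax cost = 5.24% × (1 − 0%) = 5.2400%.
WACC = 0.6754 × 10.9000% + 0.1313 × 3.1000% + 0.0873 × 8.0000% + 0.1060 × 5.2400% = 9.0230%.

9.02%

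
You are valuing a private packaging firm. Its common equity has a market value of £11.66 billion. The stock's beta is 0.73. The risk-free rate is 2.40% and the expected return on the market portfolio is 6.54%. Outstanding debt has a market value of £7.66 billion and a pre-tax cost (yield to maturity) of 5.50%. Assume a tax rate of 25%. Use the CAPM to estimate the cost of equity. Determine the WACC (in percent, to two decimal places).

4.91%

Market risk premium = 6.54% − 2.4% = 4.14%.
Cost of equity via CAPM: Re = 2.4% + 0.73 × 4.14% = 5.4222%.
Total capital V = 11.66 + 7.66 = 19.32.
Equity: weight = 11.66/19.32 = 0.6035; cost = 5.4222%.
Debt: weight = 7.66/19.32 = 0.3965; after-tax cost = 5.5% × (1 − 25%) = 4.1250%.
WACC = 0.6035 × 5.4222% + 0.3965 × 4.1250% = 4.9079%.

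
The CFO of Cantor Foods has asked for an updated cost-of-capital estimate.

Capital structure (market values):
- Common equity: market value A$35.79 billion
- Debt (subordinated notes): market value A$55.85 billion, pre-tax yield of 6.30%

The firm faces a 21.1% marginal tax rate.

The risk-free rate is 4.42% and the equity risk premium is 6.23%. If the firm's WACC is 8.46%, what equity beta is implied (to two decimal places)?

Total capital V = 35.79 + 55.85 = 91.64.
Equity weight = 35.79/91.64 = 0.3905.
Subordinated notes weight = 55.85/91.64 = 0.6095.
Debt contribution = 0.6095 × 6.3% × (1 − 21.1%) = 3.0294%.
Required equity contribution = 8.46% − 3.0294% = 5.4306%  ⇒  Re = 13.9050%.
CAPM: 13.9050% = 4.42% + β × 6.23%  ⇒  β = 1.5225.

1.52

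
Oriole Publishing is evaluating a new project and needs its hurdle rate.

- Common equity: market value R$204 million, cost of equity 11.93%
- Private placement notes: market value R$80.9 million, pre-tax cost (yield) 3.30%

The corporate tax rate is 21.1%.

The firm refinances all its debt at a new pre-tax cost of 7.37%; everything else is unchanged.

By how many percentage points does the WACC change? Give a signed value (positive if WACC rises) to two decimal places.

Current WACC:
Total capital V = 204 + 80.9 = 284.9.
Equity: weight = 204/284.9 = 0.7160; cost = 11.93%.
Private placement notes: weight = 80.9/284.9 = 0.2840; after-tax cost = 3.3% × (1 − 21.1%) = 2.6037%.
WACC = 0.7160 × 11.9300% + 0.2840 × 2.6037% = 9.2817%.
After the change:
Total capital V = 204 + 80.9 = 284.9.
Equity: weight = 204/284.9 = 0.7160; cost = 11.93%.
Private placement notes: weight = 80.9/284.9 = 0.2840; after-tax cost = 7.37% × (1 − 21.1%) = 5.8149%.
WACC = 0.7160 × 11.9300% + 0.2840 × 5.8149% = 10.1936%.
Change in WACC = 10.1936% − 9.2817% = 0.9119 pp.

+0.91 pp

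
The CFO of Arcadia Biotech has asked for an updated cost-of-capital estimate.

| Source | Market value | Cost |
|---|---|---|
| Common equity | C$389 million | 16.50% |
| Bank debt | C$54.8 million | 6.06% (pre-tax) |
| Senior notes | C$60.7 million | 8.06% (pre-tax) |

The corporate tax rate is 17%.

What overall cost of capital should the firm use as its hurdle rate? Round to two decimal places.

Total capital V = 389 + 54.8 + 60.7 = 504.5.
Equity: weight = 389/504.5 = 0.7711; cost = 16.5%.
Bank debt: weight = 54.8/504.5 = 0.1086; after-tax cost = 6.06% × (1 − 17%) = 5.0298%.
Senior notes: weight = 60.7/504.5 = 0.1203; after-tax cost = 8.06% × (1 − 17%) = 6.6898%.
WACC = 0.7711 × 16.5000% + 0.1086 × 5.0298% + 0.1203 × 6.6898% = 14.0737%.

14.07%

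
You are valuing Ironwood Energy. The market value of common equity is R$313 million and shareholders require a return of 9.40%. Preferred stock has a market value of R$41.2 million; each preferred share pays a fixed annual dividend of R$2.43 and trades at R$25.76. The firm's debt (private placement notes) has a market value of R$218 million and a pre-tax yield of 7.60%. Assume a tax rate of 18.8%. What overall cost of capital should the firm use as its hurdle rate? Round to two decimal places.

8.17%

Cost of preferred: Rp = 2.43 / 25.76 = 9.4332%.
Total capital V = 313 + 41.2 + 218 = 572.2.
Equity: weight = 313/572.2 = 0.5470; cost = 9.4%.
Preferred: weight = 41.2/572.2 = 0.0720; cost = 9.4332%.
Private placement notes: weight = 218/572.2 = 0.3810; after-tax cost = 7.6% × (1 − 18.8%) = 6.1712%.
WACC = 0.5470 × 9.4000% + 0.0720 × 9.4332% + 0.3810 × 6.1712% = 8.1723%.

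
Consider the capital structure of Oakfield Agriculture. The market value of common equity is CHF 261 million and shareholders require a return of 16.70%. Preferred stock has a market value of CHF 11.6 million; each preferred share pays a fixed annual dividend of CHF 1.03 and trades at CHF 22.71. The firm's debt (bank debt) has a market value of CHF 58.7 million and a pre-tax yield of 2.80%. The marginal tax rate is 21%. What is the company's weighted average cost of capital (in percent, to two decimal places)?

Cost of preferred: Rp = 1.03 / 22.71 = 4.5354%.
Total capital V = 261 + 11.6 + 58.7 = 331.3.
Equity: weight = 261/331.3 = 0.7878; cost = 16.7%.
Preferred: weight = 11.6/331.3 = 0.0350; cost = 4.5354%.
Bank debt: weight = 58.7/331.3 = 0.1772; after-tax cost = 2.8% × (1 − 21%) = 2.2120%.
WACC = 0.7878 × 16.7000% + 0.0350 × 4.5354% + 0.1772 × 2.2120% = 13.7071%.

13.71%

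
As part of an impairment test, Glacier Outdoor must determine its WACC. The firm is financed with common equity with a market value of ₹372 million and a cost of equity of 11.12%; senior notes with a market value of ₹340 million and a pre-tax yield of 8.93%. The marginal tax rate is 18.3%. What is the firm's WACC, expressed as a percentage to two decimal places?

9.29%

Total capital V = 372 + 340 = 712.
Equity: weight = 372/712 = 0.5225; cost = 11.12%.
Senior notes: weight = 340/712 = 0.4775; after-tax cost = 8.93% × (1 − 18.3%) = 7.2958%.
WACC = 0.5225 × 11.1200% + 0.4775 × 7.2958% = 9.2938%.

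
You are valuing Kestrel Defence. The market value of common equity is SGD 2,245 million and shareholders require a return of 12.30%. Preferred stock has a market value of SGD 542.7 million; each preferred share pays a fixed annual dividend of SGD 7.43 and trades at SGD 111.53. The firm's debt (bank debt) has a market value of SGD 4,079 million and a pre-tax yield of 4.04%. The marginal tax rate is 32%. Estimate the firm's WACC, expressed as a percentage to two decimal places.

6.18%

Cost of preferred: Rp = 7.43 / 111.53 = 6.6619%.
Total capital V = 2245 + 542.7 + 4079 = 6866.7.
Equity: weight = 2245/6866.7 = 0.3269; cost = 12.3%.
Preferred: weight = 542.7/6866.7 = 0.0790; cost = 6.6619%.
Bank debt: weight = 4079/6866.7 = 0.5940; after-tax cost = 4.04% × (1 − 32%) = 2.7472%.
WACC = 0.3269 × 12.3000% + 0.0790 × 6.6619% + 0.5940 × 2.7472% = 6.1798%.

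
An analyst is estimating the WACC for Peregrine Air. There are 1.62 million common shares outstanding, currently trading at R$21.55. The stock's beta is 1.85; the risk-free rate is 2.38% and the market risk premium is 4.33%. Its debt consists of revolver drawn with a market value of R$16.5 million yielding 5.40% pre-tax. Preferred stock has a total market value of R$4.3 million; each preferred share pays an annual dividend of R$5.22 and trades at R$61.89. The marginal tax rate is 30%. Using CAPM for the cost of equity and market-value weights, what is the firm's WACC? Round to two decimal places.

8.28%

Cost of equity via CAPM: Re = 2.38% + 1.85 × 4.33% = 10.3905%.
Cost of preferred: Rp = 5.22 / 61.89 = 8.4343%.
Market value of equity E = 21.55 × 1.62m = 34.911m.
Total capital V = 34.911 + 4.3 + 16.5 = 55.711.
Equity: weight = 34.911/55.711 = 0.6266; cost = 10.3905%.
Preferred: weight = 4.3/55.711 = 0.0772; cost = 8.4343%.
Revolver drawn: weight = 16.5/55.711 = 0.2962; after-tax cost = 5.4% × (1 − 30%) = 3.7800%.
WACC = 0.6266 × 10.3905% + 0.0772 × 8.4343% + 0.2962 × 3.7800% = 8.2817%.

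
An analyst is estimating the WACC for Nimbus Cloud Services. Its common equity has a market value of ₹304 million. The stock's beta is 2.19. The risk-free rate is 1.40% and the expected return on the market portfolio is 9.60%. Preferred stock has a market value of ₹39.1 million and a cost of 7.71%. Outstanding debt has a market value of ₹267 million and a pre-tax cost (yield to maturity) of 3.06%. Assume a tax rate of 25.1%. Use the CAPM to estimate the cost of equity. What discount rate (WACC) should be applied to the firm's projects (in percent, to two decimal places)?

Market risk premium = 9.6% − 1.4% = 8.2%.
Cost of equity via CAPM: Re = 1.4% + 2.19 × 8.2% = 19.3580%.
Total capital V = 304 + 39.1 + 267 = 610.1.
Equity: weight = 304/610.1 = 0.4983; cost = 19.358%.
Preferred: weight = 39.1/610.1 = 0.0641; cost = 7.71%.
Debt: weight = 267/610.1 = 0.4376; after-tax cost = 3.06% × (1 − 25.1%) = 2.2919%.
WACC = 0.4983 × 19.3580% + 0.0641 × 7.7100% + 0.4376 × 2.2919% = 11.1428%.

11.14%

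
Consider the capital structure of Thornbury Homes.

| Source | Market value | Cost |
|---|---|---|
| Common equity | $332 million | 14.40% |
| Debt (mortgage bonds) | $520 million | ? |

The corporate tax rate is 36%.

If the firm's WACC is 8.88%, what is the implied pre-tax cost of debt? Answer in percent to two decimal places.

8.37%

Total capital V = 332 + 520 = 852.
Equity weight = 332/852 = 0.3897.
Mortgage bonds weight = 520/852 = 0.6103.
Equity contribution = 0.3897 × 14.4% = 5.6113%.
Remaining for debt = 8.88% − 5.6113% = 3.2687%.
Rd × (1 − 36%) × 0.6103 = 3.2687%  ⇒  Rd = 8.3683%.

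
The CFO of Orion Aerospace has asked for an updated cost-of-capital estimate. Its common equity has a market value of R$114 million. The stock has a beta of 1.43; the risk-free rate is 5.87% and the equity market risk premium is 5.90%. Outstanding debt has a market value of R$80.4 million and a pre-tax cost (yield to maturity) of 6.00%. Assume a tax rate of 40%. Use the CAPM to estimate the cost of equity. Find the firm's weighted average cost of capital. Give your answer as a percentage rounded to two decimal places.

Cost of equity via CAPM: Re = 5.87% + 1.43 × 5.9% = 14.3070%.
Total capital V = 114 + 80.4 = 194.4.
Equity: weight = 114/194.4 = 0.5864; cost = 14.307%.
Debt: weight = 80.4/194.4 = 0.4136; after-tax cost = 6% × (1 − 40%) = 3.6000%.
WACC = 0.5864 × 14.3070% + 0.4136 × 3.6000% = 9.8788%.

9.88%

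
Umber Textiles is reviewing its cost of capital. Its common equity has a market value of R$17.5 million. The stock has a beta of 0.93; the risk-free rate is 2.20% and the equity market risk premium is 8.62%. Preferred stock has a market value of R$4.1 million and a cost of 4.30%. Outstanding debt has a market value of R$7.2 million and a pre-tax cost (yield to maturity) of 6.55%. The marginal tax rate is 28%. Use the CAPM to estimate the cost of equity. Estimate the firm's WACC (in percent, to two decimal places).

8.00%

Cost of equity via CAPM: Re = 2.2% + 0.93 × 8.62% = 10.2166%.
Total capital V = 17.5 + 4.1 + 7.2 = 28.8.
Equity: weight = 17.5/28.8 = 0.6076; cost = 10.2166%.
Preferred: weight = 4.1/28.8 = 0.1424; cost = 4.3%.
Debt: weight = 7.2/28.8 = 0.2500; after-tax cost = 6.55% × (1 − 28%) = 4.7160%.
WACC = 0.6076 × 10.2166% + 0.1424 × 4.3000% + 0.2500 × 4.7160% = 7.9992%.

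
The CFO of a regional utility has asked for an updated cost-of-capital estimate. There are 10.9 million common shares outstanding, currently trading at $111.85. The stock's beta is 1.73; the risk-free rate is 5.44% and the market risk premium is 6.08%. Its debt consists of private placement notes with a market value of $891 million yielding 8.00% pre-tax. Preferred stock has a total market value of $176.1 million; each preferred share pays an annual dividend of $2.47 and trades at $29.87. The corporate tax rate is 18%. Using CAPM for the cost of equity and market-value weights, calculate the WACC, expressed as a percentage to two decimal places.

Cost of equity via CAPM: Re = 5.44% + 1.73 × 6.08% = 15.9584%.
Cost of preferred: Rp = 2.47 / 29.87 = 8.2692%.
Market value of equity E = 111.85 × 10.9m = 1219.165m.
Total capital V = 1219.165 + 176.1 + 891 = 2286.265.
Equity: weight = 1219.165/2286.265 = 0.5333; cost = 15.9584%.
Preferred: weight = 176.1/2286.265 = 0.0770; cost = 8.2692%.
Private placement notes: weight = 891/2286.265 = 0.3897; after-tax cost = 8% × (1 − 18%) = 6.5600%.
WACC = 0.5333 × 15.9584% + 0.0770 × 8.2692% + 0.3897 × 6.5600% = 11.7034%.

11.70%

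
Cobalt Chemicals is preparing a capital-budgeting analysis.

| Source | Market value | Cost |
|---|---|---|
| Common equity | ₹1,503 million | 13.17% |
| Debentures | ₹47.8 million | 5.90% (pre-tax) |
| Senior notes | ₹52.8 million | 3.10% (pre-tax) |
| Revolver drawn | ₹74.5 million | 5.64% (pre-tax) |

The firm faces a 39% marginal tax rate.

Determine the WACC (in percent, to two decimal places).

12.11%

Total capital V = 1503 + 47.8 + 52.8 + 74.5 = 1678.1.
Equity: weight = 1503/1678.1 = 0.8957; cost = 13.17%.
Debentures: weight = 47.8/1678.1 = 0.0285; after-tax cost = 5.9% × (1 − 39%) = 3.5990%.
Senior notes: weight = 52.8/1678.1 = 0.0315; after-tax cost = 3.1% × (1 − 39%) = 1.8910%.
Revolver drawn: weight = 74.5/1678.1 = 0.0444; after-tax cost = 5.64% × (1 − 39%) = 3.4404%.
WACC = 0.8957 × 13.1700% + 0.0285 × 3.5990% + 0.0315 × 1.8910% + 0.0444 × 3.4404% = 12.1105%.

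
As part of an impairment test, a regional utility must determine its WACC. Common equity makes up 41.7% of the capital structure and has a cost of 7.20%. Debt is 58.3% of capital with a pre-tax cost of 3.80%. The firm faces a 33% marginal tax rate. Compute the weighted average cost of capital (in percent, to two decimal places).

After-tax cost of debt = 3.8% × (1 − 33%) = 2.5460%.
WACC = 0.417 × 7.2000% + 0.583 × 2.5460% = 4.4867%.

4.49%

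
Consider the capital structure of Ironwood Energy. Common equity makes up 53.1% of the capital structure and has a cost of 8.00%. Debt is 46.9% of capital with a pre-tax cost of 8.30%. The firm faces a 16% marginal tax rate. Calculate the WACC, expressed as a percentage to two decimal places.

After-tax cost of debt = 8.3% × (1 − 16%) = 6.9720%.
WACC = 0.531 × 8.0000% + 0.469 × 6.9720% = 7.5179%.

7.52%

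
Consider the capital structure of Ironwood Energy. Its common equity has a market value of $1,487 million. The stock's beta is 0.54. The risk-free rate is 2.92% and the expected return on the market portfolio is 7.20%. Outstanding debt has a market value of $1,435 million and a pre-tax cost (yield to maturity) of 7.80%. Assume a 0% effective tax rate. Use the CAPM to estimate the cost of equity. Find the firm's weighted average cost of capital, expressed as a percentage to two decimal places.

Market risk premium = 7.2% − 2.92% = 4.28%.
Cost of equity via CAPM: Re = 2.92% + 0.54 × 4.28% = 5.2312%.
Total capital V = 1487 + 1435 = 2922.
Equity: weight = 1487/2922 = 0.5089; cost = 5.2312%.
Debt: weight = 1435/2922 = 0.4911; after-tax cost = 7.8% × (1 − 0%) = 7.8000%.
WACC = 0.5089 × 5.2312% + 0.4911 × 7.8000% = 6.4927%.

6.49%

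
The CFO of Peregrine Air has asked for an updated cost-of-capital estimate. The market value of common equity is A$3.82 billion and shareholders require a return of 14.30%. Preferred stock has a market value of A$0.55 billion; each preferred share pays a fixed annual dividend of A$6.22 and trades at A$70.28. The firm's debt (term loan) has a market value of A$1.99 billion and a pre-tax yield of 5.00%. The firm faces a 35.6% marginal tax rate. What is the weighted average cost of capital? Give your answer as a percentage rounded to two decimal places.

Cost of preferred: Rp = 6.22 / 70.28 = 8.8503%.
Total capital V = 3.82 + 0.55 + 1.99 = 6.36.
Equity: weight = 3.82/6.36 = 0.6006; cost = 14.3%.
Preferred: weight = 0.55/6.36 = 0.0865; cost = 8.8503%.
Term loan: weight = 1.99/6.36 = 0.3129; after-tax cost = 5% × (1 − 35.6%) = 3.2200%.
WACC = 0.6006 × 14.3000% + 0.0865 × 8.8503% + 0.3129 × 3.2200% = 10.3619%.

10.36%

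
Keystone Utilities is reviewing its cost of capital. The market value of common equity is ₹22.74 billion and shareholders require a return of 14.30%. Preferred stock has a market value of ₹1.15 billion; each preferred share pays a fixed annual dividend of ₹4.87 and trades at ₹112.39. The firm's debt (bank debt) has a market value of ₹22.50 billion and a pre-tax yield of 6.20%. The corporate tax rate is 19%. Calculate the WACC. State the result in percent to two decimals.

Cost of preferred: Rp = 4.87 / 112.39 = 4.3331%.
Total capital V = 22.74 + 1.15 + 22.5 = 46.39.
Equity: weight = 22.74/46.39 = 0.4902; cost = 14.3%.
Preferred: weight = 1.15/46.39 = 0.0248; cost = 4.3331%.
Bank debt: weight = 22.5/46.39 = 0.4850; after-tax cost = 6.2% × (1 − 19%) = 5.0220%.
WACC = 0.4902 × 14.3000% + 0.0248 × 4.3331% + 0.4850 × 5.0220% = 9.5529%.

9.55%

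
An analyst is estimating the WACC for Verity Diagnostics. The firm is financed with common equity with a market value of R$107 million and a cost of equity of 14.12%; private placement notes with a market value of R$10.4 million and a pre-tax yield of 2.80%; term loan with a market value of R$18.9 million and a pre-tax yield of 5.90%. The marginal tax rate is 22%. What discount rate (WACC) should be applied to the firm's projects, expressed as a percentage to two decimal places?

11.89%

Total capital V = 107 + 10.4 + 18.9 = 136.3.
Equity: weight = 107/136.3 = 0.7850; cost = 14.12%.
Private placement notes: weight = 10.4/136.3 = 0.0763; after-tax cost = 2.8% × (1 − 22%) = 2.1840%.
Term loan: weight = 18.9/136.3 = 0.1387; after-tax cost = 5.9% × (1 − 22%) = 4.6020%.
WACC = 0.7850 × 14.1200% + 0.0763 × 2.1840% + 0.1387 × 4.6020% = 11.8894%.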